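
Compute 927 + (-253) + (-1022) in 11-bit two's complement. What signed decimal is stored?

-348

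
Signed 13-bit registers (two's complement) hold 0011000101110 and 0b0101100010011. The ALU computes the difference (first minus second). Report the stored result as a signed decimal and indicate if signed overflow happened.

-1253; no overflow

0011000101110 = 1582 (signed)
0b0101100010011 → 0101100010011 = 2835 (signed)
Subtract via negate-and-add: invert 0101100010011 + 1 = 1010011101101 (i.e. -2835).
  0011000101110
+ 1010011101101
= 1101100011011
Result 1101100011011: MSB = 1 → 6939 − 8192 = -1253.
Addends (after negating the subtrahend) have opposite signs, so signed overflow cannot occur.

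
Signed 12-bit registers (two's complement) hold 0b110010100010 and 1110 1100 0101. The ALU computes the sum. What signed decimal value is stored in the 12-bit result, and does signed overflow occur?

-1177; no overflow

0b110010100010 → 110010100010 = -862 (signed)
1110 1100 0101 → 111011000101 = -315 (signed)
  110010100010
+ 111011000101
= 101101100111  (discard carry-out 1)
Result 101101100111: MSB = 1 → 2919 − 4096 = -1177.
Both addends are negative and so is the stored result: no signed overflow.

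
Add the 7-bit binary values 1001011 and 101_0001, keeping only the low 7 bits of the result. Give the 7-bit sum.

0011100

  1001011
+ 1010001
= 0011100  (discard carry-out 1)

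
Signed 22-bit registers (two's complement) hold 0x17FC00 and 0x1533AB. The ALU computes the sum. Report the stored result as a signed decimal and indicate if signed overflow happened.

-1232981; overflow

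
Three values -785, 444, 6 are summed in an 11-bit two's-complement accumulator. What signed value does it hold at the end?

-335

-785 + 444 = -341 (11010101011)
-341 + 6 = -335 (11010110001)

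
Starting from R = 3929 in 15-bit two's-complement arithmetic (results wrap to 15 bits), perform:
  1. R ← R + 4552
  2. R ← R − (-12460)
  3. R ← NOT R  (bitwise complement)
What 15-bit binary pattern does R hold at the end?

010111000110010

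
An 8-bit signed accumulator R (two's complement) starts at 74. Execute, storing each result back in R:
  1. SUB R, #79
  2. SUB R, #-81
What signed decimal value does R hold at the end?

76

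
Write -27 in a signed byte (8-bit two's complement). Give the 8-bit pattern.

11100101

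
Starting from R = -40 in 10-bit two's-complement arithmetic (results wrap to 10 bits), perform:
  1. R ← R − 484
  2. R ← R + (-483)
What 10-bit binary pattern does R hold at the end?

0000010001

Start: R = -40 = 1111011000.
R = -40 − 484 = -524; wraps to 500 = 0111110100
R = 500 + (-483) = 17 = 0000010001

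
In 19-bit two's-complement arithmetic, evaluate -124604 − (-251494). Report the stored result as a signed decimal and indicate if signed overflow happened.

126890; no overflow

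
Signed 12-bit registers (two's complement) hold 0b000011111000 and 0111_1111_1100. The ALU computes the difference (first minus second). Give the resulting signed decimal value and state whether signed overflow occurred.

-1796; no overflow

0b000011111000 → 000011111000 = 248 (signed)
0111_1111_1100 → 011111111100 = 2044 (signed)
Subtract via negate-and-add: invert 011111111100 + 1 = 100000000100 (i.e. -2044).
  000011111000
+ 100000000100
= 100011111100
Result 100011111100: MSB = 1 → 2300 − 4096 = -1796.
Addends (after negating the subtrahend) have opposite signs, so signed overflow cannot occur.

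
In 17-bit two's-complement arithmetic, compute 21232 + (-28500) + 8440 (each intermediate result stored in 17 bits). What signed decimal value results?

1172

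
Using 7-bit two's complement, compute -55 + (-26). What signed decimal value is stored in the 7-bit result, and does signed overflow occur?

-55 → 1001001
-26 → 1100110
  1001001
+ 1100110
= 0101111  (discard carry-out 1)
Result 0101111: MSB = 0 → value 47.
Both addends are negative but the stored result is non-negative: signed overflow. The true value -55 + (-26) = -81 lies outside [-64, 63].

47; overflow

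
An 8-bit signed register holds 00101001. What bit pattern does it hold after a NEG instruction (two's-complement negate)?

Invert: 11010110. Add 1: 11010111.

11010111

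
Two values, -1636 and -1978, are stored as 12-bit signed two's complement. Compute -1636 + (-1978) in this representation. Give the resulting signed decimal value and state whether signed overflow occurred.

482; overflow

-1636 → 100110011100
-1978 → 100001000110
  100110011100
+ 100001000110
= 000111100010  (discard carry-out 1)
Result 000111100010: MSB = 0 → value 482.
Both addends are negative but the stored result is non-negative: signed overflow. The true value -1636 + (-1978) = -3614 lies outside [-2048, 2047].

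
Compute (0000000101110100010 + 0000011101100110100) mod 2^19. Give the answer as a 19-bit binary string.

0000100011011010110

  0000000101110100010
+ 0000011101100110100
= 0000100011011010110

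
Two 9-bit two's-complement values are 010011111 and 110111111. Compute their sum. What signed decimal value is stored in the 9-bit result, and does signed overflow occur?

010011111 = 159 (signed)
110111111 = -65 (signed)
  010011111
+ 110111111
= 001011110  (discard carry-out 1)
Result 001011110: MSB = 0 → value 94.
Addends have opposite signs, so signed overflow cannot occur.

94; no overflow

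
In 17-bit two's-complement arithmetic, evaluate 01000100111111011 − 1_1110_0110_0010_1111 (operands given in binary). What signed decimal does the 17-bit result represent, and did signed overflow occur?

41932; no overflow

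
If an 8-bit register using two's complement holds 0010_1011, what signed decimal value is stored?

MSB is 0, so the value is non-negative: 00101011 = 43.

43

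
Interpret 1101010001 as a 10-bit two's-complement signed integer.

MSB is 1, so the value is negative.
Unsigned reading: 849. Subtract 2^10 = 1024: 849 − 1024 = -175.

-175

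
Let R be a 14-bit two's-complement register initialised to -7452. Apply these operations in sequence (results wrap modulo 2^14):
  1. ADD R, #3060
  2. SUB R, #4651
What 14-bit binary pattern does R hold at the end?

01110010101101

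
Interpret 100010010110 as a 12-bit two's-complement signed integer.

MSB is 1, so the value is negative.
Unsigned reading: 2198. Subtract 2^12 = 4096: 2198 − 4096 = -1898.

-1898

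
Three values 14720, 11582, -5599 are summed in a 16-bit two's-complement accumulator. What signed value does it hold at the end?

20703

14720 + 11582 = 26302 (0110011010111110)
26302 + (-5599) = 20703 (0101000011011111)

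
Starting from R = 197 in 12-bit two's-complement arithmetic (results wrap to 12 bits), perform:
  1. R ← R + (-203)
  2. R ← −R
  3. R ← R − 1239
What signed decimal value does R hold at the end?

-1233

Start: R = 197 = 000011000101.
R = 197 + (-203) = -6 = 111111111010
R = −(-6) = 6 = 000000000110
R = 6 − 1239 = -1233 = 101100101111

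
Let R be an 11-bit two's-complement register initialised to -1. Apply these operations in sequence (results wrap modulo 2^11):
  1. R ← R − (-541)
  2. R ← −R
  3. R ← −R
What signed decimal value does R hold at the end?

540

Start: R = -1 = 11111111111.
R = -1 − (-541) = 540 = 01000011100
R = −(540) = -540 = 10111100100
R = −(-540) = 540 = 01000011100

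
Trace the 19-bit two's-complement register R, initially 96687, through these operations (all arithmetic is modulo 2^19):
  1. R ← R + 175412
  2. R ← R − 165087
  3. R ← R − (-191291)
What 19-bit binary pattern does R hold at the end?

1001000110100111111

Start: R = 96687 = 0010111100110101111.
R = 96687 + 175412 = 272099; wraps to -252189 = 1000010011011100011
R = -252189 − 165087 = -417276; wraps to 107012 = 0011010001000000100
R = 107012 − (-191291) = 298303; wraps to -225985 = 1001000110100111111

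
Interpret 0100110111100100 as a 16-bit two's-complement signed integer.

19940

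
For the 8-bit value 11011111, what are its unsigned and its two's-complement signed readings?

unsigned = 223, signed = -33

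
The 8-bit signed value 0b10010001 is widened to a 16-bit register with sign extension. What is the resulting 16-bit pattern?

1111111110010001

MSB of 10010001 is 1; replicate it into the new high bits.
11111111|10010001 → 1111111110010001 (still -111).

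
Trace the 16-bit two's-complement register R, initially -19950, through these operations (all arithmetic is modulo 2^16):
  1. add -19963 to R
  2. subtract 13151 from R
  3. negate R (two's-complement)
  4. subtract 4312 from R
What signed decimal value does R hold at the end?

-16784

Start: R = -19950 = 1011001000010010.
R = -19950 + (-19963) = -39913; wraps to 25623 = 0110010000010111
R = 25623 − 13151 = 12472 = 0011000010111000
R = −(12472) = -12472 = 1100111101001000
R = -12472 − 4312 = -16784 = 1011111001110000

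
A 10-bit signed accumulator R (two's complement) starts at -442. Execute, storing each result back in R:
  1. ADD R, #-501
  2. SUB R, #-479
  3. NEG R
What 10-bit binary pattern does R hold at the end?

Start: R = -442 = 1001000110.
R = -442 + (-501) = -943; wraps to 81 = 0001010001
R = 81 − (-479) = 560; wraps to -464 = 1000110000
R = −(-464) = 464 = 0111010000

0111010000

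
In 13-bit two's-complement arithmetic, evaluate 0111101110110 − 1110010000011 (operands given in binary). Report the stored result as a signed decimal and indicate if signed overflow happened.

-3341; overflow

0111101110110 = 3958 (signed)
1110010000011 = -893 (signed)
Subtract via negate-and-add: invert 1110010000011 + 1 = 0001101111101 (i.e. 893).
  0111101110110
+ 0001101111101
= 1001011110011
Result 1001011110011: MSB = 1 → 4851 − 8192 = -3341.
Both addends (after negating the subtrahend) are non-negative but the stored result is negative: signed overflow. The true value 3958 − (-893) = 4851 lies outside [-4096, 4095].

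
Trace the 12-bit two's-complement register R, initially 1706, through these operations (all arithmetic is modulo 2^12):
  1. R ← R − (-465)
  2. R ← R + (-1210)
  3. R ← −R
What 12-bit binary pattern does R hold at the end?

Start: R = 1706 = 011010101010.
R = 1706 − (-465) = 2171; wraps to -1925 = 100001111011
R = -1925 + (-1210) = -3135; wraps to 961 = 001111000001
R = −(961) = -961 = 110000111111

110000111111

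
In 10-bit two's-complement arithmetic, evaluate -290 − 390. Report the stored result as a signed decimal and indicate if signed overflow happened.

-290 → 1011011110
390 → 0110000110
Subtract via negate-and-add: invert 0110000110 + 1 = 1001111010 (i.e. -390).
  1011011110
+ 1001111010
= 0101011000  (discard carry-out 1)
Result 0101011000: MSB = 0 → value 344.
Both addends (after negating the subtrahend) are negative but the stored result is non-negative: signed overflow. The true value -290 − 390 = -680 lies outside [-512, 511].

344; overflow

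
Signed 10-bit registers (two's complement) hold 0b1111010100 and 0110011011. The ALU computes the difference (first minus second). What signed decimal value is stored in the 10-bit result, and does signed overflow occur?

0b1111010100 → 1111010100 = -44 (signed)
0110011011 = 411 (signed)
Subtract via negate-and-add: invert 0110011011 + 1 = 1001100101 (i.e. -411).
  1111010100
+ 1001100101
= 1000111001  (discard carry-out 1)
Result 1000111001: MSB = 1 → 569 − 1024 = -455.
Both addends (after negating the subtrahend) are negative and so is the stored result: no signed overflow.

-455; no overflow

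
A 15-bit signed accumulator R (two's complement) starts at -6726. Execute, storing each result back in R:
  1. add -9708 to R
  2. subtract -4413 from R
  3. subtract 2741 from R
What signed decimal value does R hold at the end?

Start: R = -6726 = 110010110111010.
R = -6726 + (-9708) = -16434; wraps to 16334 = 011111111001110
R = 16334 − (-4413) = 20747; wraps to -12021 = 101000100001011
R = -12021 − 2741 = -14762 = 100011001010110

-14762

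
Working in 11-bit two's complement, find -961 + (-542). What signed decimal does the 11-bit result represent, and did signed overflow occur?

-961 → 10000111111
-542 → 10111100010
  10000111111
+ 10111100010
= 01000100001  (discard carry-out 1)
Result 01000100001: MSB = 0 → value 545.
Both addends are negative but the stored result is non-negative: signed overflow. The true value -961 + (-542) = -1503 lies outside [-1024, 1023].

545; overflow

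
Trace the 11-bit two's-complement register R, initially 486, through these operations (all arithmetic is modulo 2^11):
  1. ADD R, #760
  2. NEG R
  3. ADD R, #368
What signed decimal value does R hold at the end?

-878

Start: R = 486 = 00111100110.
R = 486 + 760 = 1246; wraps to -802 = 10011011110
R = −(-802) = 802 = 01100100010
R = 802 + 368 = 1170; wraps to -878 = 10010010010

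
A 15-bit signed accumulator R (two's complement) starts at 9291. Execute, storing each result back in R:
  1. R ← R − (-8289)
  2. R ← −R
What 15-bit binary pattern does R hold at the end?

011101101010100

Start: R = 9291 = 010010001001011.
R = 9291 − (-8289) = 17580; wraps to -15188 = 100010010101100
R = −(-15188) = 15188 = 011101101010100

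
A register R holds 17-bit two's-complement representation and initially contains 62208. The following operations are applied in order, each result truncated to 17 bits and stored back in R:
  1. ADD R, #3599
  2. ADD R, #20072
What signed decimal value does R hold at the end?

Start: R = 62208 = 01111001100000000.
R = 62208 + 3599 = 65807; wraps to -65265 = 10000000100001111
R = -65265 + 20072 = -45193 = 10100111101110111

-45193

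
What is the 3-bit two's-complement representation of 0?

0 is non-negative, so write it directly in 3 bits: 000.

000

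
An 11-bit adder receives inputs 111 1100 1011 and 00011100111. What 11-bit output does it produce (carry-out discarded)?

00010110010

  11111001011
+ 00011100111
= 00010110010  (discard carry-out 1)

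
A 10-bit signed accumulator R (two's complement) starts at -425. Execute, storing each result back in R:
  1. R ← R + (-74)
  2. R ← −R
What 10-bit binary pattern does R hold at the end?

0111110011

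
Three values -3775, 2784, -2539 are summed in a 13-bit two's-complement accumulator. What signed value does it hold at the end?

-3530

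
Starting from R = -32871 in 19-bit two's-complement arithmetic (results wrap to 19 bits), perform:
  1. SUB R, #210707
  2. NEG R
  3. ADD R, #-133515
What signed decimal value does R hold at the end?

Start: R = -32871 = 1110111111110011001.
R = -32871 − 210707 = -243578 = 1000100100010000110
R = −(-243578) = 243578 = 0111011011101111010
R = 243578 + (-133515) = 110063 = 0011010110111101111

110063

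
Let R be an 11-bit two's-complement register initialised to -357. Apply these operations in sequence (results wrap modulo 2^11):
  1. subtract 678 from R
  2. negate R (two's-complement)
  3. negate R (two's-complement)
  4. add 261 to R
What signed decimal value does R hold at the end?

-774

Start: R = -357 = 11010011011.
R = -357 − 678 = -1035; wraps to 1013 = 01111110101
R = −(1013) = -1013 = 10000001011
R = −(-1013) = 1013 = 01111110101
R = 1013 + 261 = 1274; wraps to -774 = 10011111010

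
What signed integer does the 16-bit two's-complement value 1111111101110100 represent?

-140

MSB is 1, so the value is negative.
Invert: 0000000010001011. Add 1: 0000000010001100 = 140. So the value is −140.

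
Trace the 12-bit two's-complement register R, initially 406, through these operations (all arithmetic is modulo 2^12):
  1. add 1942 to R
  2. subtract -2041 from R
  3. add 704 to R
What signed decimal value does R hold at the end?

997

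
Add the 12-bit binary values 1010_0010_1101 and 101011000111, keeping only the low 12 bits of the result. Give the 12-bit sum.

010011110100

  101000101101
+ 101011000111
= 010011110100  (discard carry-out 1)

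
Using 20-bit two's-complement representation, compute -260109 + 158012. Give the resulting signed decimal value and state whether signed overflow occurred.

-102097; no overflow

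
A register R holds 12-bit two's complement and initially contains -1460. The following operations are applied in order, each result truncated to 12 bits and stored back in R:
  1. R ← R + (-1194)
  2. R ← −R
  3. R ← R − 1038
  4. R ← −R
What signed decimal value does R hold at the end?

-1616

Start: R = -1460 = 101001001100.
R = -1460 + (-1194) = -2654; wraps to 1442 = 010110100010
R = −(1442) = -1442 = 101001011110
R = -1442 − 1038 = -2480; wraps to 1616 = 011001010000
R = −(1616) = -1616 = 100110110000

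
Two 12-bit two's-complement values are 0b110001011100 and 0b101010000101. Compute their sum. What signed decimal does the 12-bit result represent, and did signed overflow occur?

0b110001011100 → 110001011100 = -932 (signed)
0b101010000101 → 101010000101 = -1403 (signed)
  110001011100
+ 101010000101
= 011011100001  (discard carry-out 1)
Result 011011100001: MSB = 0 → value 1761.
Both addends are negative but the stored result is non-negative: signed overflow. The true value -932 + (-1403) = -2335 lies outside [-2048, 2047].

1761; overflow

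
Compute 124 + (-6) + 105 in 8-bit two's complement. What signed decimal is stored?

-33

124 + (-6) = 118 (01110110)
118 + 105 = 223 → wraps to -33 (11011111)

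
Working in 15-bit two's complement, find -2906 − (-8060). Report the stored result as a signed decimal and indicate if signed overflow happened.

5154; no overflow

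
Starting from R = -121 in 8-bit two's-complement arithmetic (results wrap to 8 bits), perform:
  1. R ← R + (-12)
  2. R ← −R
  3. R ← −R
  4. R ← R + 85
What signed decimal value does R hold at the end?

-48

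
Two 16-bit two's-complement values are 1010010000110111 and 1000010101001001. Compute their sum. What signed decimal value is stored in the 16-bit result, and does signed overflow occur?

1010010000110111 = -23497 (signed)
1000010101001001 = -31415 (signed)
  1010010000110111
+ 1000010101001001
= 0010100110000000  (discard carry-out 1)
Result 0010100110000000: MSB = 0 → value 10624.
Both addends are negative but the stored result is non-negative: signed overflow. The true value -23497 + (-31415) = -54912 lies outside [-32768, 32767].

10624; overflow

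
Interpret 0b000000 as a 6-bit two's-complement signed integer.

MSB is 0, so the value is non-negative: 000000 = 0.

0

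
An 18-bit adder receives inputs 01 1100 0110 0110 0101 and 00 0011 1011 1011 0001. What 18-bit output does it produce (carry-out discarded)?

100000001000010110

  011100011001100101
+ 000011101110110001
= 100000001000010110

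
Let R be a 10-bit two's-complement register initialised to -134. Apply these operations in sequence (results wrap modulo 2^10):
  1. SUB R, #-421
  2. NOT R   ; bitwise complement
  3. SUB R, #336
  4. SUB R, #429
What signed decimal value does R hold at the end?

Start: R = -134 = 1101111010.
R = -134 − (-421) = 287 = 0100011111
R = NOT 0100011111 = 1011100000 = -288
R = -288 − 336 = -624; wraps to 400 = 0110010000
R = 400 − 429 = -29 = 1111100011

-29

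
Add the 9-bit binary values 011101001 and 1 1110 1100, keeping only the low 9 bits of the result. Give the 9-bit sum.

  011101001
+ 111101100
= 011010101  (discard carry-out 1)

011010101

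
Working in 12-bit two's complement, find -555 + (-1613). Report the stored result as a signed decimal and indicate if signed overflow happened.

1928; overflow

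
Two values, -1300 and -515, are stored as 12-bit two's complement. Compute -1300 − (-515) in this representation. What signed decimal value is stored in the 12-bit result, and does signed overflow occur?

-785; no overflow

-1300 → 101011101100
-515 → 110111111101
Subtract via negate-and-add: invert 110111111101 + 1 = 001000000011 (i.e. 515).
  101011101100
+ 001000000011
= 110011101111
Result 110011101111: MSB = 1 → 3311 − 4096 = -785.
Addends (after negating the subtrahend) have opposite signs, so signed overflow cannot occur.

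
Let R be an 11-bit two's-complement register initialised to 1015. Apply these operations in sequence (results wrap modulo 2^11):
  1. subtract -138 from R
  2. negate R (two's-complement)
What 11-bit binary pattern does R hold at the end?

01101111111

Start: R = 1015 = 01111110111.
R = 1015 − (-138) = 1153; wraps to -895 = 10010000001
R = −(-895) = 895 = 01101111111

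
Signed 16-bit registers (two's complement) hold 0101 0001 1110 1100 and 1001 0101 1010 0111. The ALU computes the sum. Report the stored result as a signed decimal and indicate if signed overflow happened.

0101 0001 1110 1100 → 0101000111101100 = 20972 (signed)
1001 0101 1010 0111 → 1001010110100111 = -27225 (signed)
  0101000111101100
+ 1001010110100111
= 1110011110010011
Result 1110011110010011: MSB = 1 → 59283 − 65536 = -6253.
Addends have opposite signs, so signed overflow cannot occur.

-6253; no overflow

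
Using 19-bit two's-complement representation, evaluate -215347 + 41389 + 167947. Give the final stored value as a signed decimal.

-6011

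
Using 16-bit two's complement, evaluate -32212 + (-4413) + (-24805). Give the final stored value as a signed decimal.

4106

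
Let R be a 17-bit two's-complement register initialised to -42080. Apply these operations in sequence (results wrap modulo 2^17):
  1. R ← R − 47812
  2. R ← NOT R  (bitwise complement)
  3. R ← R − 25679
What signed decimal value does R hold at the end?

64212

Start: R = -42080 = 10101101110100000.
R = -42080 − 47812 = -89892; wraps to 41180 = 01010000011011100
R = NOT 01010000011011100 = 10101111100100011 = -41181
R = -41181 − 25679 = -66860; wraps to 64212 = 01111101011010100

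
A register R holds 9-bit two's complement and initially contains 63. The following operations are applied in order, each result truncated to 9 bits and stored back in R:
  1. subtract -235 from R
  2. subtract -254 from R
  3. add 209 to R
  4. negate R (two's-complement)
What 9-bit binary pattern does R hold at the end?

100000111

Start: R = 63 = 000111111.
R = 63 − (-235) = 298; wraps to -214 = 100101010
R = -214 − (-254) = 40 = 000101000
R = 40 + 209 = 249 = 011111001
R = −(249) = -249 = 100000111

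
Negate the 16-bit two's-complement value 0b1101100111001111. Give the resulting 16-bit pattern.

0010011000110001

Invert: 0010011000110000. Add 1: 0010011000110001.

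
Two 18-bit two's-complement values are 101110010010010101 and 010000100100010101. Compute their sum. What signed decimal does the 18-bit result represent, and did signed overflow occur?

-4694; no overflow

101110010010010101 = -72555 (signed)
010000100100010101 = 67861 (signed)
  101110010010010101
+ 010000100100010101
= 111110110110101010
Result 111110110110101010: MSB = 1 → 257450 − 262144 = -4694.
Addends have opposite signs, so signed overflow cannot occur.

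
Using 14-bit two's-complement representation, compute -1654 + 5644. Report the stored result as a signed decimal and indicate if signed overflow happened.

-1654 → 11100110001010
5644 → 01011000001100
  11100110001010
+ 01011000001100
= 00111110010110  (discard carry-out 1)
Result 00111110010110: MSB = 0 → value 3990.
Addends have opposite signs, so signed overflow cannot occur.

3990; no overflow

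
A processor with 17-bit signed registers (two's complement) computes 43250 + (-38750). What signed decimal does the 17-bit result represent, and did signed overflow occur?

43250 → 01010100011110010
-38750 → 10110100010100010
  01010100011110010
+ 10110100010100010
= 00001000110010100  (discard carry-out 1)
Result 00001000110010100: MSB = 0 → value 4500.
Addends have opposite signs, so signed overflow cannot occur.

4500; no overflow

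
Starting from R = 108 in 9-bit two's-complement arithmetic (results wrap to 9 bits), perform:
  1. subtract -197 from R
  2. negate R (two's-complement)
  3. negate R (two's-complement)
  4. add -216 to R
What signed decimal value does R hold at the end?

89

Start: R = 108 = 001101100.
R = 108 − (-197) = 305; wraps to -207 = 100110001
R = −(-207) = 207 = 011001111
R = −(207) = -207 = 100110001
R = -207 + (-216) = -423; wraps to 89 = 001011001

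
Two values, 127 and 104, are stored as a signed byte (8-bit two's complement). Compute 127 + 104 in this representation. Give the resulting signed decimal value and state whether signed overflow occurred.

-25; overflow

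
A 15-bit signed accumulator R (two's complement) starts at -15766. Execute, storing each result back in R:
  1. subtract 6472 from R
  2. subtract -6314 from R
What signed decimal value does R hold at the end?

Start: R = -15766 = 100001001101010.
R = -15766 − 6472 = -22238; wraps to 10530 = 010100100100010
R = 10530 − (-6314) = 16844; wraps to -15924 = 100000111001100

-15924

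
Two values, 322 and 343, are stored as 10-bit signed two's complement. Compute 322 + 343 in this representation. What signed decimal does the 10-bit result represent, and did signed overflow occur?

322 → 0101000010
343 → 0101010111
  0101000010
+ 0101010111
= 1010011001
Result 1010011001: MSB = 1 → 665 − 1024 = -359.
Both addends are non-negative but the stored result is negative: signed overflow. The true value 322 + 343 = 665 lies outside [-512, 511].

-359; overflow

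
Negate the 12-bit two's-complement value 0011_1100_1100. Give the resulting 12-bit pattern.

110000110100

Invert: 110000110011. Add 1: 110000110100.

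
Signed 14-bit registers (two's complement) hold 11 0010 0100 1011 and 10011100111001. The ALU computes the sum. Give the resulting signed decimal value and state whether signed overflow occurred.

11 0010 0100 1011 → 11001001001011 = -3509 (signed)
10011100111001 = -6343 (signed)
  11001001001011
+ 10011100111001
= 01100110000100  (discard carry-out 1)
Result 01100110000100: MSB = 0 → value 6532.
Both addends are negative but the stored result is non-negative: signed overflow. The true value -3509 + (-6343) = -9852 lies outside [-8192, 8191].

6532; overflow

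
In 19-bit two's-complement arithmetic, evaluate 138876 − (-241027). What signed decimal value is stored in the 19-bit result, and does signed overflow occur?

138876 → 0100001111001111100
-241027 → 1000101001001111101
Subtract via negate-and-add: invert 1000101001001111101 + 1 = 0111010110110000011 (i.e. 241027).
  0100001111001111100
+ 0111010110110000011
= 1011100101111111111
Result 1011100101111111111: MSB = 1 → 379903 − 524288 = -144385.
Both addends (after negating the subtrahend) are non-negative but the stored result is negative: signed overflow. The true value 138876 − (-241027) = 379903 lies outside [-262144, 262143].

-144385; overflow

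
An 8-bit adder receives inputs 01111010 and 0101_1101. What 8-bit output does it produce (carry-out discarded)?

11010111

  01111010
+ 01011101
= 11010111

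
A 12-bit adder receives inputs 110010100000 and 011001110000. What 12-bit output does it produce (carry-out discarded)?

  110010100000
+ 011001110000
= 001100010000  (discard carry-out 1)

001100010000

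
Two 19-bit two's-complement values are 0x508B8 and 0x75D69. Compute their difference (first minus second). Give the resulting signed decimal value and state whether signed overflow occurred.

0x508B8 = 1010000100010111000 = -194376 (signed)
0x75D69 = 1110101110101101001 = -41623 (signed)
Subtract via negate-and-add: invert 1110101110101101001 + 1 = 0001010001010010111 (i.e. 41623).
  1010000100010111000
+ 0001010001010010111
= 1011010101101001111
Result 1011010101101001111: MSB = 1 → 371535 − 524288 = -152753.
Addends (after negating the subtrahend) have opposite signs, so signed overflow cannot occur.

-152753; no overflow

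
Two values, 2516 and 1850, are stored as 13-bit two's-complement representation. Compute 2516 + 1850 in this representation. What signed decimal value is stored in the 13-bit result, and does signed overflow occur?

2516 → 0100111010100
1850 → 0011100111010
  0100111010100
+ 0011100111010
= 1000100001110
Result 1000100001110: MSB = 1 → 4366 − 8192 = -3826.
Both addends are non-negative but the stored result is negative: signed overflow. The true value 2516 + 1850 = 4366 lies outside [-4096, 4095].

-3826; overflow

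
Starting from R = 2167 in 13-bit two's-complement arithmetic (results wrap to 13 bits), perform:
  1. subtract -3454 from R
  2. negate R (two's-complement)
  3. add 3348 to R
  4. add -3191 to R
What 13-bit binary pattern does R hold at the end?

Start: R = 2167 = 0100001110111.
R = 2167 − (-3454) = 5621; wraps to -2571 = 1010111110101
R = −(-2571) = 2571 = 0101000001011
R = 2571 + 3348 = 5919; wraps to -2273 = 1011100011111
R = -2273 + (-3191) = -5464; wraps to 2728 = 0101010101000

0101010101000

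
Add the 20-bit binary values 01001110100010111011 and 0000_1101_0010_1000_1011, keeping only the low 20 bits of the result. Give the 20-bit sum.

01011011101101000110

  01001110100010111011
+ 00001101001010001011
= 01011011101101000110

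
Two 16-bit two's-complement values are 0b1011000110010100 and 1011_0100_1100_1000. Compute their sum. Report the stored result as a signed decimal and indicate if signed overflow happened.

0b1011000110010100 → 1011000110010100 = -20076 (signed)
1011_0100_1100_1000 → 1011010011001000 = -19256 (signed)
  1011000110010100
+ 1011010011001000
= 0110011001011100  (discard carry-out 1)
Result 0110011001011100: MSB = 0 → value 26204.
Both addends are negative but the stored result is non-negative: signed overflow. The true value -20076 + (-19256) = -39332 lies outside [-32768, 32767].

26204; overflow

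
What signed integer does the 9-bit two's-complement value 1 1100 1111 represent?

MSB is 1, so the value is negative.
Invert: 000110000. Add 1: 000110001 = 49. So the value is −49.

-49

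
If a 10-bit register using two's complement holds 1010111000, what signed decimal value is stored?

-328

MSB is 1, so the value is negative.
Invert: 0101000111. Add 1: 0101001000 = 328. So the value is −328.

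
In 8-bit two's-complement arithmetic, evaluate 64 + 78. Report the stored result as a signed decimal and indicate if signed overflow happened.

-114; overflow

64 → 01000000
78 → 01001110
  01000000
+ 01001110
= 10001110
Result 10001110: MSB = 1 → 142 − 256 = -114.
Both addends are non-negative but the stored result is negative: signed overflow. The true value 64 + 78 = 142 lies outside [-128, 127].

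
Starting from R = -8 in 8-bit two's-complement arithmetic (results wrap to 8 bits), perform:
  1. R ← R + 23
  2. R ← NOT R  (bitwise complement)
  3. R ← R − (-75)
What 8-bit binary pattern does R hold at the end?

Start: R = -8 = 11111000.
R = -8 + 23 = 15 = 00001111
R = NOT 00001111 = 11110000 = -16
R = -16 − (-75) = 59 = 00111011

00111011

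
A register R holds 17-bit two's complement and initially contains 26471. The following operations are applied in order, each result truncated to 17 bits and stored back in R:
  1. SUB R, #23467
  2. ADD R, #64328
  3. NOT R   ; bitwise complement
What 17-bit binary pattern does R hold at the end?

01111100011111011

Start: R = 26471 = 00110011101100111.
R = 26471 − 23467 = 3004 = 00000101110111100
R = 3004 + 64328 = 67332; wraps to -63740 = 10000011100000100
R = NOT 10000011100000100 = 01111100011111011 = 63739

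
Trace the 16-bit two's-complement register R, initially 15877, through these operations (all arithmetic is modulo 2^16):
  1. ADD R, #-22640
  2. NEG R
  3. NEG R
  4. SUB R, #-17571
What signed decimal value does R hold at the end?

10808

Start: R = 15877 = 0011111000000101.
R = 15877 + (-22640) = -6763 = 1110010110010101
R = −(-6763) = 6763 = 0001101001101011
R = −(6763) = -6763 = 1110010110010101
R = -6763 − (-17571) = 10808 = 0010101000111000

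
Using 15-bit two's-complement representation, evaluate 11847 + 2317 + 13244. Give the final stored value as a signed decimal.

-5360

11847 + 2317 = 14164 (011011101010100)
14164 + 13244 = 27408 → wraps to -5360 (110101100010000)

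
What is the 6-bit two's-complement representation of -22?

101010

|-22| = 22 = 010110 in 6 bits.
Invert the bits: 101001. Add 1: 101010.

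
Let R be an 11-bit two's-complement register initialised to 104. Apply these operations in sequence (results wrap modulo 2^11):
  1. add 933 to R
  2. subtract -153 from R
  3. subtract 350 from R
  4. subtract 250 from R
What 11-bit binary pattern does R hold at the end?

Start: R = 104 = 00001101000.
R = 104 + 933 = 1037; wraps to -1011 = 10000001101
R = -1011 − (-153) = -858 = 10010100110
R = -858 − 350 = -1208; wraps to 840 = 01101001000
R = 840 − 250 = 590 = 01001001110

01001001110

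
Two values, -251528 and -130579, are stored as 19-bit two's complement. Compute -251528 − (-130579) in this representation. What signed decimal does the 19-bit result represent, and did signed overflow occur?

-251528 → 1000010100101111000
-130579 → 1100000000111101101
Subtract via negate-and-add: invert 1100000000111101101 + 1 = 0011111111000010011 (i.e. 130579).
  1000010100101111000
+ 0011111111000010011
= 1100010011110001011
Result 1100010011110001011: MSB = 1 → 403339 − 524288 = -120949.
Addends (after negating the subtrahend) have opposite signs, so signed overflow cannot occur.

-120949; no overflow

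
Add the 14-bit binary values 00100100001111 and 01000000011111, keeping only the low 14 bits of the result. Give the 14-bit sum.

  00100100001111
+ 01000000011111
= 01100100101110

01100100101110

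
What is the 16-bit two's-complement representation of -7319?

|-7319| = 7319 = 0001110010010111 in 16 bits.
Invert the bits: 1110001101101000. Add 1: 1110001101101001.
Check: 1110001101101001 reads as 58217 − 65536 = -7319.

1110001101101001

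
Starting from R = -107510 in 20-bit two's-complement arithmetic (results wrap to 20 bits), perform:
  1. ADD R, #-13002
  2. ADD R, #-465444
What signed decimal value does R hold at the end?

462620

Start: R = -107510 = 11100101110000001010.
R = -107510 + (-13002) = -120512 = 11100010100101000000
R = -120512 + (-465444) = -585956; wraps to 462620 = 01110000111100011100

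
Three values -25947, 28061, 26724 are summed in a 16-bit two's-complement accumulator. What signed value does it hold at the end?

28838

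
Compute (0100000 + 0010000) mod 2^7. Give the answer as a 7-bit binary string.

  0100000
+ 0010000
= 0110000

0110000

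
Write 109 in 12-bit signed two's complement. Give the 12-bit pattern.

109 is non-negative, so write it directly in 12 bits: 000001101101.

000001101101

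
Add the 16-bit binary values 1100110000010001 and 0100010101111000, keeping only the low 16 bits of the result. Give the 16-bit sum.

  1100110000010001
+ 0100010101111000
= 0001000110001001  (discard carry-out 1)

0001000110001001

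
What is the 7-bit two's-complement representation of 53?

53 is non-negative, so write it directly in 7 bits: 0110101.

0110101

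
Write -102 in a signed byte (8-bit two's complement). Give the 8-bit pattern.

10011010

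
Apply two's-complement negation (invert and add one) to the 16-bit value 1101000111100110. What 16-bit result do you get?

Invert: 0010111000011001. Add 1: 0010111000011010.

0010111000011010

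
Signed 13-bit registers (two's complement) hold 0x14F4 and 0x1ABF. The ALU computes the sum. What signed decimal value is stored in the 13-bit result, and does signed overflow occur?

4019; overflow

0x14F4 = 1010011110100 = -2828 (signed)
0x1ABF = 1101010111111 = -1345 (signed)
  1010011110100
+ 1101010111111
= 0111110110011  (discard carry-out 1)
Result 0111110110011: MSB = 0 → value 4019.
Both addends are negative but the stored result is non-negative: signed overflow. The true value -2828 + (-1345) = -4173 lies outside [-4096, 4095].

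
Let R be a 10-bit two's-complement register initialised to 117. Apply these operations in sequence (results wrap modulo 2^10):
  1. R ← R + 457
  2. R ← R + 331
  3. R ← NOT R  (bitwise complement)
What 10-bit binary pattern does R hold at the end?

0001110110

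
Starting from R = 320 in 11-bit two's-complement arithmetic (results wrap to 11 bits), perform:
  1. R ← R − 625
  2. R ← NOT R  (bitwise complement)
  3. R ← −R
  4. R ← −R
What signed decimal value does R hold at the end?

Start: R = 320 = 00101000000.
R = 320 − 625 = -305 = 11011001111
R = NOT 11011001111 = 00100110000 = 304
R = −(304) = -304 = 11011010000
R = −(-304) = 304 = 00100110000

304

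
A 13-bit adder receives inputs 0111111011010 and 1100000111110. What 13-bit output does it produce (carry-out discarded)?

  0111111011010
+ 1100000111110
= 0100000011000  (discard carry-out 1)

0100000011000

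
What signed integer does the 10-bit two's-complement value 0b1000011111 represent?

-481

MSB is 1, so the value is negative.
Unsigned reading: 543. Subtract 2^10 = 1024: 543 − 1024 = -481.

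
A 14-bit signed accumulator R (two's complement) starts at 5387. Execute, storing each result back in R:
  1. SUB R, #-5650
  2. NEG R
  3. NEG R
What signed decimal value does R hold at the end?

Start: R = 5387 = 01010100001011.
R = 5387 − (-5650) = 11037; wraps to -5347 = 10101100011101
R = −(-5347) = 5347 = 01010011100011
R = −(5347) = -5347 = 10101100011101

-5347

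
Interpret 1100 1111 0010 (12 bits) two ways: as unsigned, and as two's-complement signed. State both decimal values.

unsigned = 3314, signed = -782

Unsigned: 110011110010 = 3314.
Signed: MSB=1 → 3314 − 4096 = -782.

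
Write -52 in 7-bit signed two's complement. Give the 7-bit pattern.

1001100

|-52| = 52 = 0110100 in 7 bits.
Invert the bits: 1001011. Add 1: 1001100.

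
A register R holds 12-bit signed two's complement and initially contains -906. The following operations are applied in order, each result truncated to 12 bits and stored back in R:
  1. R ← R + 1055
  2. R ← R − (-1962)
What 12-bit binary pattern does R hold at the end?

Start: R = -906 = 110001110110.
R = -906 + 1055 = 149 = 000010010101
R = 149 − (-1962) = 2111; wraps to -1985 = 100000111111

100000111111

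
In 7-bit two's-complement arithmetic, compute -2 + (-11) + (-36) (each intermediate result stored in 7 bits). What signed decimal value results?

-49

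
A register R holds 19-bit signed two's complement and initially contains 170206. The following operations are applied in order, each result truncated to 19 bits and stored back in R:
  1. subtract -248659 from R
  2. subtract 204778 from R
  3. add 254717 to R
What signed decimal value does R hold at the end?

Start: R = 170206 = 0101001100011011110.
R = 170206 − (-248659) = 418865; wraps to -105423 = 1100110010000110001
R = -105423 − 204778 = -310201; wraps to 214087 = 0110100010001000111
R = 214087 + 254717 = 468804; wraps to -55484 = 1110010011101000100

-55484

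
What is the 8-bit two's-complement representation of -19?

11101101

|-19| = 19 = 00010011 in 8 bits.
Invert the bits: 11101100. Add 1: 11101101.
Check: 11101101 reads as 237 − 256 = -19.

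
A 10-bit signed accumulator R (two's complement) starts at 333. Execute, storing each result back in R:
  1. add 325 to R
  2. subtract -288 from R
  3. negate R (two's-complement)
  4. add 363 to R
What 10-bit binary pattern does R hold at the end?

0110111001

Start: R = 333 = 0101001101.
R = 333 + 325 = 658; wraps to -366 = 1010010010
R = -366 − (-288) = -78 = 1110110010
R = −(-78) = 78 = 0001001110
R = 78 + 363 = 441 = 0110111001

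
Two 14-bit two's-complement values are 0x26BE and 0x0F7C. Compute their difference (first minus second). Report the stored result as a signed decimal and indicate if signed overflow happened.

5954; overflow

0x26BE = 10011010111110 = -6466 (signed)
0x0F7C = 00111101111100 = 3964 (signed)
Subtract via negate-and-add: invert 00111101111100 + 1 = 11000010000100 (i.e. -3964).
  10011010111110
+ 11000010000100
= 01011101000010  (discard carry-out 1)
Result 01011101000010: MSB = 0 → value 5954.
Both addends (after negating the subtrahend) are negative but the stored result is non-negative: signed overflow. The true value -6466 − 3964 = -10430 lies outside [-8192, 8191].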